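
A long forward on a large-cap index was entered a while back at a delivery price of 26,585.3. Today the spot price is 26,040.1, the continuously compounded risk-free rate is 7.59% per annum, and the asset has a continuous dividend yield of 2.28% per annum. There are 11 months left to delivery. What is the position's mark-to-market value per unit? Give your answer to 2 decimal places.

703.00

Current fair forward for the remaining 11 months: F = S·e^((r − q)·T), (r − q) = 0.0759 − 0.0228 = 0.0531
F = 26040.1 · e^(0.0531 × 11/12) = 26040.1 × 1.04987908 = 27338.9562
Value of long forward = (F − K)·e^(−rT) = (27338.9562 − 26585.3) · e^(−0.0759·11/12)
= 753.6562 × 0.93279017 = 703.00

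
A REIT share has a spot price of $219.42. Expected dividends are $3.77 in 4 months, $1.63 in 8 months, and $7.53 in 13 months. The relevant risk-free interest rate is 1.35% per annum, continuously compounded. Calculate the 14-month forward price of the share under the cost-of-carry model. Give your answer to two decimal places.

$209.91

PV(dividends) I = 3.77·e^(−0.0135·4/12) + 1.63·e^(−0.0135·8/12) + 7.53·e^(−0.0135·13/12)
I = 3.7531 + 1.6154 + 7.4207 = 12.7892
F = (S − I)·e^(rT) = (219.42 − 12.7892) · e^(0.0135·14/12)
= 206.6308 · e^0.015750 = 206.6308 × 1.015875 = $209.91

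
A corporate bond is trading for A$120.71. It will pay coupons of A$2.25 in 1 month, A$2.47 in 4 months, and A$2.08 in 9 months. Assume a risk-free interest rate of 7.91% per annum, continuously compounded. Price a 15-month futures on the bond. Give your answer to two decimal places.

A$125.97

PV(coupons) I = 2.25·e^(−0.0791·1/12) + 2.47·e^(−0.0791·4/12) + 2.08·e^(−0.0791·9/12)
I = 2.2352 + 2.4057 + 1.9602 = 6.6011
F = (S − I)·e^(rT) = (120.71 − 6.6011) · e^(0.0791·15/12)
= 114.1089 · e^0.098875 = 114.1089 × 1.103928 = A$125.97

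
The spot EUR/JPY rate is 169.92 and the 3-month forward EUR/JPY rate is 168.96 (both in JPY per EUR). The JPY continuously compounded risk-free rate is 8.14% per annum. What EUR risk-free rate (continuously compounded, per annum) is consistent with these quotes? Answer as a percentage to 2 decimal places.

F = S·e^((r_JPY − r_EUR)T) ⇒ r_EUR = r_JPY − ln(F/S)/T
ln(168.96/169.92) = -0.005666; /(3/12) = -0.022664
r_EUR = 0.0814 + 0.022664 = 0.104064
r_EUR = 10.41%

10.41%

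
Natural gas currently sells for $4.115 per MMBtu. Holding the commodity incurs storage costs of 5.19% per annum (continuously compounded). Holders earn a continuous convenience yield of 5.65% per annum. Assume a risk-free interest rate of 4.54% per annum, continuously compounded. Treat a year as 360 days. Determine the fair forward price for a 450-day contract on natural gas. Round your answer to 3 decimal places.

$4.330 per MMBtu

Net carry = r + u − y = 0.0454 + 0.0519 − 0.0565 = 0.0408
F = S·e^((r+u−y)T) = 4.115 · e^(0.0408 × 450/360) = 4.115 · e^0.051000
= 4.115 × 1.052323 = $4.330 per MMBtu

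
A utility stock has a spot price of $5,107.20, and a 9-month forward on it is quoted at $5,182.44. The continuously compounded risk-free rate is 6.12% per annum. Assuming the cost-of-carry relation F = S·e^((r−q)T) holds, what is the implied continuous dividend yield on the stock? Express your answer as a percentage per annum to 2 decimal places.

4.17%

From F = S·e^((r−q)T): (r − q) = ln(F/S)/T
ln(5182.44/5107.20) = ln(1.014732) = 0.014625
(r − q) = 0.014625 / (9/12) = 0.019500
q = r − ln(F/S)/T = 0.0612 − 0.019500 = 0.041700
q = 4.17%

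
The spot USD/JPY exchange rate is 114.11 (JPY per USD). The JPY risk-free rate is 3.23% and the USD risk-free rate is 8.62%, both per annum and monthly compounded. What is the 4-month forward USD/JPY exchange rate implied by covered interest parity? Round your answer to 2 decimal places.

By covered interest parity, F = S · (1+r_JPY/12)^(12T) / (1+r_USD/12)^(12T)
= 114.11 × 1.010810 / 1.029044 = 114.11 × 0.982281
F = 112.09 JPY per USD

112.09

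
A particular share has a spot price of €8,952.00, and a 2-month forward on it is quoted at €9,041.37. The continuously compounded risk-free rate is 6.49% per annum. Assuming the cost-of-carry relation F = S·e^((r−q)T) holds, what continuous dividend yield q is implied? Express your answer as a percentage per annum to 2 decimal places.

From F = S·e^((r−q)T): (r − q) = ln(F/S)/T
ln(9041.37/8952.00) = ln(1.009983) = 0.009933
(r − q) = 0.009933 / (2/12) = 0.059598
q = r − ln(F/S)/T = 0.0649 − 0.059598 = 0.005302
q = 0.53%

0.53%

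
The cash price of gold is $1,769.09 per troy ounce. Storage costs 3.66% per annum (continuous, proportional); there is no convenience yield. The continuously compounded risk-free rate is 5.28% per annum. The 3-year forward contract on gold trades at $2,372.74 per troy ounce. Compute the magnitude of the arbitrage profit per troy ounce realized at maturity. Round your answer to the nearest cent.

Fair forward: F* = S·e^(carry·T), with carry = (r + u) = 0.0528 + 0.0366 = 0.0894
F* = 1769.09 · e^(0.0894 × 3) = 1769.09 · e^0.26820000 = 1769.09 × 1.30760864 = $2313.2774
Market $2372.74 > fair $2313.2774: forward overpriced → cash-and-carry (buy spot, short the forward).
At maturity, profit = |F_mkt − F*| = |2372.74 − 2313.2774| = $59.46 per troy ounce

$59.46 per troy ounce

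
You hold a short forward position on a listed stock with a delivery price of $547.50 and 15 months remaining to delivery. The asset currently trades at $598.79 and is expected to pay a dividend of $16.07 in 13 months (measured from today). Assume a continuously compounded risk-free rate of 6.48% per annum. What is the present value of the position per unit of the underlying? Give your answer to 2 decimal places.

PV(remaining dividends) I = 16.07·e^(−0.0648·13/12) = 14.9806
Current forward F = (S − I)·e^(rT) = (598.79 − 14.9806)·e^(0.0648·15/12) = 583.8094 × 1.084371 = 633.0660
Value (long) = (F − K)·e^(−rT) = (633.0660 − 547.50) × 0.922194 = 78.9085
Short position value = −(long value) = -$78.91

-$78.91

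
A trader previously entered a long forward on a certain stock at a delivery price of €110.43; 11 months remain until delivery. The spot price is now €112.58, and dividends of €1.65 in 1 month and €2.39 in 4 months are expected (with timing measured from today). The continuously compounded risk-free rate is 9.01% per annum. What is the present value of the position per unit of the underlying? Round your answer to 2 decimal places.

PV(remaining dividends) I = 1.65·e^(−0.0901·1/12) + 2.39·e^(−0.0901·4/12) = 3.9569
Current forward F = (S − I)·e^(rT) = (112.58 − 3.9569)·e^(0.0901·11/12) = 108.6231 × 1.086098 = 117.9753
Value (long) = (F − K)·e^(−rT) = (117.9753 − 110.43) × 0.920727 = 6.9472
Value = €6.95

€6.95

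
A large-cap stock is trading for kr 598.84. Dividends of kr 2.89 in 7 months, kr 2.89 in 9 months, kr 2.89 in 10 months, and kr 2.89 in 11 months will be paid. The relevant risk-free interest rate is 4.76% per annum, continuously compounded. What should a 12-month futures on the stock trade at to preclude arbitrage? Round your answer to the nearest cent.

PV(dividends) I = 2.89·e^(−0.0476·7/12) + 2.89·e^(−0.0476·9/12) + 2.89·e^(−0.0476·10/12) + 2.89·e^(−0.0476·11/12)
I = 2.8109 + 2.7886 + 2.7776 + 2.7666 = 11.1437
F = (S − I)·e^(rT) = (598.84 − 11.1437) · e^(0.0476·12/12)
= 587.6963 · e^0.047600 = 587.6963 × 1.048751 = kr 616.35

kr 616.35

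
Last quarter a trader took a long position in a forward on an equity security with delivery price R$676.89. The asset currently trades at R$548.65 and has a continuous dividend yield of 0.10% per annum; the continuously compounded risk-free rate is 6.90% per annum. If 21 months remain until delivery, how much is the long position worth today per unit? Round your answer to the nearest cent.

Current fair forward for the remaining 21 months: F = S·e^((r − q)·T), (r − q) = 0.0690 − 0.0010 = 0.0680
F = 548.65 · e^(0.0680 × 21/12) = 548.65 × 1.126370 = 617.9829
Value of long forward = (F − K)·e^(−rT) = (617.9829 − 676.89) · e^(−0.0690·21/12)
= -58.9071 × 0.886255 = -52.21

-R$52.21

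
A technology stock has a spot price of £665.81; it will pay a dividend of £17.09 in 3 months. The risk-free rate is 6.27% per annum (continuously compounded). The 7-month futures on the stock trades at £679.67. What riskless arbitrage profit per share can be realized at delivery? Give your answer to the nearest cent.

PV(dividends) I = 17.09·e^(−0.0627·3/12) = 16.8242
Fair futures F* = (S − I)·e^(rT) = (665.81 − 16.8242)·e^0.036575 = 648.9858 × 1.037252 = 673.1618
Market £679.67 > fair 673.1618: forward overpriced → cash-and-carry (borrow at r, buy the stock and collect the dividends, short the forward).
Profit at T = |F_mkt − F*| = |679.67 − 673.1618| = £6.51 per share

£6.51 per share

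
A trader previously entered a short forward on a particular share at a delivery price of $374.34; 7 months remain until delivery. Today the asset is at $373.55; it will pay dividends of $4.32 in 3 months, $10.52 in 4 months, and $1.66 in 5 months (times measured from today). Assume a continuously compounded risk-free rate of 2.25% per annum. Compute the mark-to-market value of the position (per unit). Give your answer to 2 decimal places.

$12.29

PV(remaining dividends) I = 4.32·e^(−0.0225·3/12) + 10.52·e^(−0.0225·4/12) + 1.66·e^(−0.0225·5/12) = 16.3817
Current forward F = (S − I)·e^(rT) = (373.55 − 16.3817)·e^(0.0225·7/12) = 357.1683 × 1.013212 = 361.8872
Value (long) = (F − K)·e^(−rT) = (361.8872 − 374.34) × 0.986961 = -12.2904
Short position value = −(long value) = $12.29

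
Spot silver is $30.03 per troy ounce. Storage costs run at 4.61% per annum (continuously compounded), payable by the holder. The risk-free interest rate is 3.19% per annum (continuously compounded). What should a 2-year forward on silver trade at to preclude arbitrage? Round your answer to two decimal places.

Net carry = r + u − y = 0.0319 + 0.0461 − 0.0000 = 0.0780
F = S·e^((r+u−y)T) = 30.03 · e^(0.0780 × 2) = 30.03 · e^0.156000
= 30.03 × 1.168826 = $35.10 per troy ounce

$35.10 per troy ounce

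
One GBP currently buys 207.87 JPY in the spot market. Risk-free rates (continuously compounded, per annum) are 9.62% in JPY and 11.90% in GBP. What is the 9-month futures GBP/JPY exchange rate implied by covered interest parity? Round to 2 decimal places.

204.35

F = S·e^((r_JPY − r_GBP)T) = 207.87 · e^((0.0962 − 0.1190) × 9/12)
= 207.87 · e^-0.017100 = 207.87 × 0.983045
F = 204.35 JPY per GBP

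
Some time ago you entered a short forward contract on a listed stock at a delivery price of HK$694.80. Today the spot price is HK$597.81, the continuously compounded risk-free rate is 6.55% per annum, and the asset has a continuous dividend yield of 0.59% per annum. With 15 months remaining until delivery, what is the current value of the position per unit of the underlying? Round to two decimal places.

HK$46.76

Current fair forward for the remaining 15 months: F = S·e^((r − q)·T), (r − q) = 0.0655 − 0.0059 = 0.0596
F = 597.81 · e^(0.0596 × 15/12) = 597.81 × 1.077345 = 644.0476
Value of long forward = (F − K)·e^(−rT) = (644.0476 − 694.80) · e^(−0.0655·15/12)
= -50.7524 × 0.921387 = -46.76
Short position value = −(long value) = HK$46.76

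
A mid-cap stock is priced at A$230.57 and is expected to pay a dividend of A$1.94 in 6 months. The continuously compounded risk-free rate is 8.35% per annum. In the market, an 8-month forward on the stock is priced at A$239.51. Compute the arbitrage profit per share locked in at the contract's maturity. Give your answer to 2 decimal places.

PV(dividends) I = 1.94·e^(−0.0835·6/12) = 1.8607
Fair forward F* = (S − I)·e^(rT) = (230.57 − 1.8607)·e^0.055667 = 228.7093 × 1.057246 = 241.8020
Market A$239.51 < fair 241.8020: forward underpriced → reverse cash-and-carry (short the stock, invest proceeds at r, pay the dividends, go long the forward).
Profit at T = |F_mkt − F*| = |239.51 − 241.8020| = A$2.29 per share

A$2.29 per share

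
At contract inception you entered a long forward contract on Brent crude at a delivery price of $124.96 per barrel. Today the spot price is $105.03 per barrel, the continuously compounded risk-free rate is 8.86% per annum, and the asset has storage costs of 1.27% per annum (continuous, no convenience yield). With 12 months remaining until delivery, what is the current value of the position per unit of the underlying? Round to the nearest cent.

-$7.99 per barrel

Current fair forward for the remaining 12 months: F = S·e^((r + u)·T), (r + u) = 0.0886 + 0.0127 = 0.1013
F = 105.03 · e^(0.1013 × 12/12) = 105.03 × 1.106609 = 116.2271
Value of long forward = (F − K)·e^(−rT) = (116.2271 − 124.96) · e^(−0.0886·12/12)
= -8.7329 × 0.915212 = -7.99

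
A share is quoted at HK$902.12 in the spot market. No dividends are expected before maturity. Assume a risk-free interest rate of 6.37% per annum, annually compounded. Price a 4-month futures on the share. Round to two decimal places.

HK$920.88

F = S · (1+r)^T
= 902.12 × 1.020798
F = HK$920.88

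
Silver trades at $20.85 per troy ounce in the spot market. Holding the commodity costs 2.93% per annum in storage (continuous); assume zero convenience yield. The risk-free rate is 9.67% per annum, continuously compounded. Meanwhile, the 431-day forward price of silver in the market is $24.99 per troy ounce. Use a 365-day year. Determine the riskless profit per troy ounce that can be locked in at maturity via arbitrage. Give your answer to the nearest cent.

Fair forward: F* = S·e^(carry·T), with carry = (r + u) = 0.0967 + 0.0293 = 0.1260
F* = 20.85 · e^(0.1260 × 431/365) = 20.85 · e^0.148784 = 20.85 × 1.160422 = $24.1948
Market $24.99 > fair $24.1948: forward overpriced → cash-and-carry (buy spot, short the forward).
At maturity, profit = |F_mkt − F*| = |24.99 − 24.1948| = $0.80 per troy ounce

$0.80 per troy ounce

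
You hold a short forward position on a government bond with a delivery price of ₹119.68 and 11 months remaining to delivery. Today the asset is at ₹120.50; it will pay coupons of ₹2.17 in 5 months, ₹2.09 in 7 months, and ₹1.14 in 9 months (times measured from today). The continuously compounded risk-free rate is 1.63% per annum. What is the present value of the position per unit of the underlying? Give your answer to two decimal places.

₹2.76

PV(remaining coupons) I = 2.17·e^(−0.0163·5/12) + 2.09·e^(−0.0163·7/12) + 1.14·e^(−0.0163·9/12) = 5.3517
Current forward F = (S − I)·e^(rT) = (120.50 − 5.3517)·e^(0.0163·11/12) = 115.1483 × 1.015054 = 116.8817
Value (long) = (F − K)·e^(−rT) = (116.8817 − 119.68) × 0.985169 = -2.7568
Short position value = −(long value) = ₹2.76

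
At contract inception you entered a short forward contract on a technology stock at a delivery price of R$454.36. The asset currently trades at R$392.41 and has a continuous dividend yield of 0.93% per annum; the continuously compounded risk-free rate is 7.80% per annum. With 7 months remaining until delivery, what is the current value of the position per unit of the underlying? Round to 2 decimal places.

Current fair forward for the remaining 7 months: F = S·e^((r − q)·T), (r − q) = 0.0780 − 0.0093 = 0.0687
F = 392.41 · e^(0.0687 × 7/12) = 392.41 × 1.040889 = 408.4553
Value of long forward = (F − K)·e^(−rT) = (408.4553 − 454.36) · e^(−0.0780·7/12)
= -45.9047 × 0.955520 = -43.86
Short position value = −(long value) = R$43.86

R$43.86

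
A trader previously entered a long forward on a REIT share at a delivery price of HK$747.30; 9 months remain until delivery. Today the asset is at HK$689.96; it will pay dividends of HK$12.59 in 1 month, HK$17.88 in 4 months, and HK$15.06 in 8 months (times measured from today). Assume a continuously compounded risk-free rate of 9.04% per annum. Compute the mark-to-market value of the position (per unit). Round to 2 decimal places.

-HK$52.38

PV(remaining dividends) I = 12.59·e^(−0.0904·1/12) + 17.88·e^(−0.0904·4/12) + 15.06·e^(−0.0904·8/12) = 44.0240
Current forward F = (S − I)·e^(rT) = (689.96 − 44.0240)·e^(0.0904·9/12) = 645.9360 × 1.070151 = 691.2491
Value (long) = (F − K)·e^(−rT) = (691.2491 − 747.30) × 0.934447 = -52.3766
Value = -HK$52.38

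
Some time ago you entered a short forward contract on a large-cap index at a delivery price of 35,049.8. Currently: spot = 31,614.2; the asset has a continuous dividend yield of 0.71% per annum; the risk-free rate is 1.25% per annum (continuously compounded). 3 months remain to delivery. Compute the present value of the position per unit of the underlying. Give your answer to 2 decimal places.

Current fair forward for the remaining 3 months: F = S·e^((r − q)·T), (r − q) = 0.0125 − 0.0071 = 0.0054
F = 31614.2 · e^(0.0054 × 3/12) = 31614.2 × 1.00135091 = 31656.9079
Value of long forward = (F − K)·e^(−rT) = (31656.9079 − 35049.8) · e^(−0.0125·3/12)
= -3392.8921 × 0.99687988 = -3382.31
Short position value = −(long value) = 3382.31

3382.31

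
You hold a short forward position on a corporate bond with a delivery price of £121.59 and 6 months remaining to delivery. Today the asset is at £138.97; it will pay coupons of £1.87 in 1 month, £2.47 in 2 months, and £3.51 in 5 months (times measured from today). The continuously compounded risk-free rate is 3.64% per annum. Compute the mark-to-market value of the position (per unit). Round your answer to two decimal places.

-£11.80

PV(remaining coupons) I = 1.87·e^(−0.0364·1/12) + 2.47·e^(−0.0364·2/12) + 3.51·e^(−0.0364·5/12) = 7.7766
Current forward F = (S − I)·e^(rT) = (138.97 − 7.7766)·e^(0.0364·6/12) = 131.1934 × 1.018367 = 133.6030
Value (long) = (F − K)·e^(−rT) = (133.6030 − 121.59) × 0.981965 = 11.7963
Short position value = −(long value) = -£11.80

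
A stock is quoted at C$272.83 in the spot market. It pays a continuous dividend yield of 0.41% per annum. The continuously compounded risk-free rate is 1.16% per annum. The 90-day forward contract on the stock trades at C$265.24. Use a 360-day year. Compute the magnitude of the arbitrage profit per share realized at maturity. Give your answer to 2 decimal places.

Fair forward: F* = S·e^(carry·T), with carry = (r − q) = 0.0116 − 0.0041 = 0.0075
F* = 272.83 · e^(0.0075 × 90/360) = 272.83 · e^0.001875 = 272.83 × 1.001877 = C$273.3421
Market C$265.24 < fair C$273.3421: forward underpriced → reverse cash-and-carry (short spot, go long the forward).
At maturity, profit = |F_mkt − F*| = |265.24 − 273.3421| = C$8.10 per share

C$8.10 per share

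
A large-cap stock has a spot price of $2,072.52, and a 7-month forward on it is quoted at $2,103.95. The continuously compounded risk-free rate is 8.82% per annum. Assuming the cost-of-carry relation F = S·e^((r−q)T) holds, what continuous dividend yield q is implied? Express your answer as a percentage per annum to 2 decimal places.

6.24%

From F = S·e^((r−q)T): (r − q) = ln(F/S)/T
ln(2103.95/2072.52) = ln(1.015165) = 0.015051
(r − q) = 0.015051 / (7/12) = 0.025802
q = r − ln(F/S)/T = 0.0882 − 0.025802 = 0.062398
q = 6.24%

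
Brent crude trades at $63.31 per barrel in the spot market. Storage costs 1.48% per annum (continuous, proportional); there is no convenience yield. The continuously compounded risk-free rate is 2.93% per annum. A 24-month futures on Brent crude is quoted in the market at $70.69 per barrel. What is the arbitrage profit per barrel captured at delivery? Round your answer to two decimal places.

Fair futures: F* = S·e^(carry·T), with carry = (r + u) = 0.0293 + 0.0148 = 0.0441
F* = 63.31 · e^(0.0441 × 24/12) = 63.31 · e^0.088200 = 63.31 × 1.092207 = $69.1476
Market $70.69 > fair $69.1476: forward overpriced → cash-and-carry (buy spot, short the forward).
At maturity, profit = |F_mkt − F*| = |70.69 − 69.1476| = $1.54 per barrel

$1.54 per barrel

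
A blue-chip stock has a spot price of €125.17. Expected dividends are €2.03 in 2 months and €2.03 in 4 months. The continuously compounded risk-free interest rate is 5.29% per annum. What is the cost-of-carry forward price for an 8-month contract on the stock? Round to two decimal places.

€125.51

PV(dividends) I = 2.03·e^(−0.0529·2/12) + 2.03·e^(−0.0529·4/12)
I = 2.0122 + 1.9945 = 4.0067
F = (S − I)·e^(rT) = (125.17 − 4.0067) · e^(0.0529·8/12)
= 121.1633 · e^0.035267 = 121.1633 × 1.035896 = €125.51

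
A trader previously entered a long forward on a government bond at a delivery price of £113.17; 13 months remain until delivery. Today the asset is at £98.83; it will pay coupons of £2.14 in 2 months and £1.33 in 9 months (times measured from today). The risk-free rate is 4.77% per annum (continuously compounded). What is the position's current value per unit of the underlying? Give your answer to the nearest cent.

PV(remaining coupons) I = 2.14·e^(−0.0477·2/12) + 1.33·e^(−0.0477·9/12) = 3.4063
Current forward F = (S − I)·e^(rT) = (98.83 − 3.4063)·e^(0.0477·13/12) = 95.4237 × 1.053033 = 100.4843
Value (long) = (F − K)·e^(−rT) = (100.4843 − 113.17) × 0.949637 = -12.0468
Value = -£12.05

-£12.05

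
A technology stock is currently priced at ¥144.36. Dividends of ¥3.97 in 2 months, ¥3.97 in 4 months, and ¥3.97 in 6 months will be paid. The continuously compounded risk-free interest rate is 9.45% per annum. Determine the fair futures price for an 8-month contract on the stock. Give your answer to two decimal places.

PV(dividends) I = 3.97·e^(−0.0945·2/12) + 3.97·e^(−0.0945·4/12) + 3.97·e^(−0.0945·6/12)
I = 3.9080 + 3.8469 + 3.7868 = 11.5417
F = (S − I)·e^(rT) = (144.36 − 11.5417) · e^(0.0945·8/12)
= 132.8183 · e^0.063000 = 132.8183 × 1.065027 = ¥141.46

¥141.46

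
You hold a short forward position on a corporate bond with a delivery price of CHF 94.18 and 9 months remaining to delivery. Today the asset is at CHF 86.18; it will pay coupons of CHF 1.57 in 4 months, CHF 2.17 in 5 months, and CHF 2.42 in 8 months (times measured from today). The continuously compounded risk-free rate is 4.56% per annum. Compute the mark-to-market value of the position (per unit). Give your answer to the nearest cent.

PV(remaining coupons) I = 1.57·e^(−0.0456·4/12) + 2.17·e^(−0.0456·5/12) + 2.42·e^(−0.0456·8/12) = 6.0230
Current forward F = (S − I)·e^(rT) = (86.18 − 6.0230)·e^(0.0456·9/12) = 80.1570 × 1.034792 = 82.9458
Value (long) = (F − K)·e^(−rT) = (82.9458 − 94.18) × 0.966378 = -10.8565
Short position value = −(long value) = CHF 10.86

CHF 10.86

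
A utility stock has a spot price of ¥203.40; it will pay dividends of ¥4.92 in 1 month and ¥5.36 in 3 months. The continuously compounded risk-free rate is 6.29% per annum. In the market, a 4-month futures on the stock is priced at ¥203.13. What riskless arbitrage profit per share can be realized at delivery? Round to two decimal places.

PV(dividends) I = 4.92·e^(−0.0629·1/12) + 5.36·e^(−0.0629·3/12) = 10.1707
Fair futures F* = (S − I)·e^(rT) = (203.40 − 10.1707)·e^0.020967 = 193.2293 × 1.021188 = 197.3234
Market ¥203.13 > fair 197.3234: forward overpriced → cash-and-carry (borrow at r, buy the stock and collect the dividends, short the forward).
Profit at T = |F_mkt − F*| = |203.13 − 197.3234| = ¥5.81 per share

¥5.81 per share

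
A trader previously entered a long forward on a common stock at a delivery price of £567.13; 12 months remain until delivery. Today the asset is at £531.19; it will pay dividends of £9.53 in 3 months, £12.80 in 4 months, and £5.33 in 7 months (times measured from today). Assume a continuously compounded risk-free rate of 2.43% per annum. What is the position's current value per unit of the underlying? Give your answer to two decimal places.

PV(remaining dividends) I = 9.53·e^(−0.0243·3/12) + 12.80·e^(−0.0243·4/12) + 5.33·e^(−0.0243·7/12) = 27.4240
Current forward F = (S − I)·e^(rT) = (531.19 − 27.4240)·e^(0.0243·12/12) = 503.7660 × 1.024598 = 516.1576
Value (long) = (F − K)·e^(−rT) = (516.1576 − 567.13) × 0.975993 = -49.7487
Value = -£49.75

-£49.75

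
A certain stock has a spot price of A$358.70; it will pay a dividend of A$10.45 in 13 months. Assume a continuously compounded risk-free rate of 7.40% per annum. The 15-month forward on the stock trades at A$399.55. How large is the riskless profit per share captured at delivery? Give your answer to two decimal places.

A$16.67 per share

PV(dividends) I = 10.45·e^(−0.0740·13/12) = 9.6450
Fair forward F* = (S − I)·e^(rT) = (358.70 − 9.6450)·e^0.092500 = 349.0550 × 1.096913 = 382.8830
Market A$399.55 > fair 382.8830: forward overpriced → cash-and-carry (borrow at r, buy the stock and collect the dividends, short the forward).
Profit at T = |F_mkt − F*| = |399.55 − 382.8830| = A$16.67 per share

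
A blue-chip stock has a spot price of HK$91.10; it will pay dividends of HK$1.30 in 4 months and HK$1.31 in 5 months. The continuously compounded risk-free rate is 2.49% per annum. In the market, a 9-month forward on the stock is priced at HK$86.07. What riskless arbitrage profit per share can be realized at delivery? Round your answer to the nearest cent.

HK$4.11 per share

PV(dividends) I = 1.30·e^(−0.0249·4/12) + 1.31·e^(−0.0249·5/12) = 2.5857
Fair forward F* = (S − I)·e^(rT) = (91.10 − 2.5857)·e^0.018675 = 88.5143 × 1.018850 = 90.1828
Market HK$86.07 < fair 90.1828: forward underpriced → reverse cash-and-carry (short the stock, invest proceeds at r, pay the dividends, go long the forward).
Profit at T = |F_mkt − F*| = |86.07 − 90.1828| = HK$4.11 per share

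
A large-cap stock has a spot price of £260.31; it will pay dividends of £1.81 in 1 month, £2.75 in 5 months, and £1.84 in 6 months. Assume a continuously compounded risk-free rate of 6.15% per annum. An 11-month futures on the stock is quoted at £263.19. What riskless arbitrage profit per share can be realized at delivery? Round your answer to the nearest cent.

£5.59 per share

PV(dividends) I = 1.81·e^(−0.0615·1/12) + 2.75·e^(−0.0615·5/12) + 1.84·e^(−0.0615·6/12) = 6.2655
Fair futures F* = (S − I)·e^(rT) = (260.31 − 6.2655)·e^0.056375 = 254.0445 × 1.057994 = 268.7776
Market £263.19 < fair 268.7776: forward underpriced → reverse cash-and-carry (short the stock, invest proceeds at r, pay the dividends, go long the forward).
Profit at T = |F_mkt − F*| = |263.19 − 268.7776| = £5.59 per share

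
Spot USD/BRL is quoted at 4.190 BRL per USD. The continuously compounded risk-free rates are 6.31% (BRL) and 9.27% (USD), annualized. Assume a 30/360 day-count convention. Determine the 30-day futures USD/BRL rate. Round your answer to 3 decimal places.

F = S·e^((r_BRL − r_USD)T) = 4.190 · e^((0.0631 − 0.0927) × 30/360)
= 4.190 · e^-0.002467 = 4.190 × 0.997536
F = 4.180 BRL per USD

4.180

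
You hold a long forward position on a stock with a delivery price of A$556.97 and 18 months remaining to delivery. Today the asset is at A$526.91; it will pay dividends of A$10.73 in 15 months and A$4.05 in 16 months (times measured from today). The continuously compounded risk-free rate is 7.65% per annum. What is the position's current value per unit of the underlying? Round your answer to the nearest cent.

A$16.91

PV(remaining dividends) I = 10.73·e^(−0.0765·15/12) + 4.05·e^(−0.0765·16/12) = 13.4087
Current forward F = (S − I)·e^(rT) = (526.91 − 13.4087)·e^(0.0765·18/12) = 513.5013 × 1.121593 = 575.9395
Value (long) = (F − K)·e^(−rT) = (575.9395 − 556.97) × 0.891589 = 16.9130
Value = A$16.91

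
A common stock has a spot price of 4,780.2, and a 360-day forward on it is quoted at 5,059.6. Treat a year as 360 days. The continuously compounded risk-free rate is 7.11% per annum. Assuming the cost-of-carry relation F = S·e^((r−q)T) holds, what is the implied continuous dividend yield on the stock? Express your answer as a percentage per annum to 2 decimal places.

1.43%

From F = S·e^((r−q)T): (r − q) = ln(F/S)/T
ln(5059.6/4780.2) = ln(1.058449) = 0.056805
(r − q) = 0.056805 / (360/360) = 0.056805
q = r − ln(F/S)/T = 0.0711 − 0.056805 = 0.014295
q = 1.43%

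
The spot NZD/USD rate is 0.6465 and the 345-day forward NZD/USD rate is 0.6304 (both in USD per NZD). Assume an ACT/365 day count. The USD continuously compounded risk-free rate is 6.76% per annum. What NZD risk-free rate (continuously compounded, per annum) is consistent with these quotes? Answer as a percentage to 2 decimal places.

F = S·e^((r_USD − r_NZD)T) ⇒ r_NZD = r_USD − ln(F/S)/T
ln(0.6304/0.6465) = -0.025219; /(345/365) = -0.026681
r_NZD = 0.0676 + 0.026681 = 0.094281
r_NZD = 9.43%

9.43%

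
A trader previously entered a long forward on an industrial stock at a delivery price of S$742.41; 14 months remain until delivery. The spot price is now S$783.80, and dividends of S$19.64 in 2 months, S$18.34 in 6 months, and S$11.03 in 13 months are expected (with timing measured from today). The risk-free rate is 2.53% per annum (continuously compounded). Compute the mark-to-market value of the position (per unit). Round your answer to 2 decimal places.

S$14.58

PV(remaining dividends) I = 19.64·e^(−0.0253·2/12) + 18.34·e^(−0.0253·6/12) + 11.03·e^(−0.0253·13/12) = 48.3986
Current forward F = (S − I)·e^(rT) = (783.80 − 48.3986)·e^(0.0253·14/12) = 735.4014 × 1.029957 = 757.4318
Value (long) = (F − K)·e^(−rT) = (757.4318 − 742.41) × 0.970915 = 14.5849
Value = S$14.58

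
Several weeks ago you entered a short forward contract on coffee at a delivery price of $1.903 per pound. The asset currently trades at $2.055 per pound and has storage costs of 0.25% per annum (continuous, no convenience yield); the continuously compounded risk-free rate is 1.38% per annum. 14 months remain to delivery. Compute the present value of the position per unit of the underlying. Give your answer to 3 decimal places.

-$0.188 per pound

Current fair forward for the remaining 14 months: F = S·e^((r + u)·T), (r + u) = 0.0138 + 0.0025 = 0.0163
F = 2.055 · e^(0.0163 × 14/12) = 2.055 × 1.019199 = 2.0945
Value of long forward = (F − K)·e^(−rT) = (2.0945 − 1.903) · e^(−0.0138·14/12)
= 0.1915 × 0.984029 = 0.188
Short position value = −(long value) = -$0.188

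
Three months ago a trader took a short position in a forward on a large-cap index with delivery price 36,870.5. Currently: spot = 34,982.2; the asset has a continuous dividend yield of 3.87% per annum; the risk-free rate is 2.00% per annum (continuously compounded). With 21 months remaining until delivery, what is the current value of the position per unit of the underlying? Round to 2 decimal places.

Current fair forward for the remaining 21 months: F = S·e^((r − q)·T), (r − q) = 0.0200 − 0.0387 = -0.0187
F = 34982.2 · e^(-0.0187 × 21/12) = 34982.2 × 0.96780467 = 33855.9365
Value of long forward = (F − K)·e^(−rT) = (33855.9365 − 36870.5) · e^(−0.0200·21/12)
= -3014.5635 × 0.96560542 = -2910.88
Short position value = −(long value) = 2910.88

2910.88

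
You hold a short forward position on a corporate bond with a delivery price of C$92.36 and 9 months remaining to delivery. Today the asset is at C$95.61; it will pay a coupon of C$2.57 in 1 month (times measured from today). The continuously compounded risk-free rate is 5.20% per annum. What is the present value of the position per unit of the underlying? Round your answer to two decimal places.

-C$4.22

PV(remaining coupons) I = 2.57·e^(−0.0520·1/12) = 2.5589
Current forward F = (S − I)·e^(rT) = (95.61 − 2.5589)·e^(0.0520·9/12) = 93.0511 × 1.039770 = 96.7517
Value (long) = (F − K)·e^(−rT) = (96.7517 − 92.36) × 0.961751 = 4.2237
Short position value = −(long value) = -C$4.22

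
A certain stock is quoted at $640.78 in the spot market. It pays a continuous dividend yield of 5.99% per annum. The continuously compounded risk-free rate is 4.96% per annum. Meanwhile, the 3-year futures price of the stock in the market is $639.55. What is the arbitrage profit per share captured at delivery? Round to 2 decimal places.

Fair futures: F* = S·e^(carry·T), with carry = (r − q) = 0.0496 − 0.0599 = -0.0103
F* = 640.78 · e^(-0.0103 × 3) = 640.78 · e^-0.030900 = 640.78 × 0.969573 = $621.2830
Market $639.55 > fair $621.2830: forward overpriced → cash-and-carry (buy spot, short the forward).
At maturity, profit = |F_mkt − F*| = |639.55 − 621.2830| = $18.27 per share

$18.27 per share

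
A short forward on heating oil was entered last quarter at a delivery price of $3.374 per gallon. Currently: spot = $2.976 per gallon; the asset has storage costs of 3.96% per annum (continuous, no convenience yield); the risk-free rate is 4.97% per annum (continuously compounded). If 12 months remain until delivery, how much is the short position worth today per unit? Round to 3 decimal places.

$0.114 per gallon

Current fair forward for the remaining 12 months: F = S·e^((r + u)·T), (r + u) = 0.0497 + 0.0396 = 0.0893
F = 2.976 · e^(0.0893 × 12/12) = 2.976 × 1.093409 = 3.2540
Value of long forward = (F − K)·e^(−rT) = (3.2540 − 3.374) · e^(−0.0497·12/12)
= -0.1200 × 0.951515 = -0.114
Short position value = −(long value) = $0.114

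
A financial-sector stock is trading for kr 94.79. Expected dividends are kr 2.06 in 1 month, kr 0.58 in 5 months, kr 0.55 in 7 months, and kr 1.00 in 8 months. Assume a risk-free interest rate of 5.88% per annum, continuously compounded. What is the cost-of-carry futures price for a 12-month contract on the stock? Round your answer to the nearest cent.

kr 96.17

PV(dividends) I = 2.06·e^(−0.0588·1/12) + 0.58·e^(−0.0588·5/12) + 0.55·e^(−0.0588·7/12) + 1.00·e^(−0.0588·8/12)
I = 2.0499 + 0.5660 + 0.5315 + 0.9616 = 4.1090
F = (S − I)·e^(rT) = (94.79 − 4.1090) · e^(0.0588·12/12)
= 90.6810 · e^0.058800 = 90.6810 × 1.060563 = kr 96.17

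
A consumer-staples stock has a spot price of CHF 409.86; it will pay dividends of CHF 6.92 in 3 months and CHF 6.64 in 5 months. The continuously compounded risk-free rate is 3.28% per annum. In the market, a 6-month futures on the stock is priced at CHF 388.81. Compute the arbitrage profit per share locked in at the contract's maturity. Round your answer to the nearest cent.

PV(dividends) I = 6.92·e^(−0.0328·3/12) + 6.64·e^(−0.0328·5/12) = 13.4134
Fair futures F* = (S − I)·e^(rT) = (409.86 − 13.4134)·e^0.016400 = 396.4466 × 1.016535 = 403.0018
Market CHF 388.81 < fair 403.0018: forward underpriced → reverse cash-and-carry (short the stock, invest proceeds at r, pay the dividends, go long the forward).
Profit at T = |F_mkt − F*| = |388.81 − 403.0018| = CHF 14.19 per share

CHF 14.19 per share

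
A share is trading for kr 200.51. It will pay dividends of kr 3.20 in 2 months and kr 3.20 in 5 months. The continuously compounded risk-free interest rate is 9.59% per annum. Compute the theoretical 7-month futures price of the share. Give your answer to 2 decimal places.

PV(dividends) I = 3.20·e^(−0.0959·2/12) + 3.20·e^(−0.0959·5/12)
I = 3.1493 + 3.0747 = 6.2240
F = (S − I)·e^(rT) = (200.51 − 6.2240) · e^(0.0959·7/12)
= 194.2860 · e^0.055942 = 194.2860 × 1.057536 = kr 205.46

kr 205.46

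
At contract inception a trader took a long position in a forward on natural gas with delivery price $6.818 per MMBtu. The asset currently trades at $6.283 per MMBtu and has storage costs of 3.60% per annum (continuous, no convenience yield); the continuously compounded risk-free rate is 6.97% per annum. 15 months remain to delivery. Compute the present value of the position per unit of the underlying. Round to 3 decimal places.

$0.323 per MMBtu

Current fair forward for the remaining 15 months: F = S·e^((r + u)·T), (r + u) = 0.0697 + 0.0360 = 0.1057
F = 6.283 · e^(0.1057 × 15/12) = 6.283 × 1.141251 = 7.1705
Value of long forward = (F − K)·e^(−rT) = (7.1705 − 6.818) · e^(−0.0697·15/12)
= 0.3525 × 0.916563 = 0.323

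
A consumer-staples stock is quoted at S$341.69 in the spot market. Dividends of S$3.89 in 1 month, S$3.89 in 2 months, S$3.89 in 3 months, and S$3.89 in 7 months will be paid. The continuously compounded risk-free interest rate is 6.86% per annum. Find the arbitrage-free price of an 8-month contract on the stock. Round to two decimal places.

S$341.69

PV(dividends) I = 3.89·e^(−0.0686·1/12) + 3.89·e^(−0.0686·2/12) + 3.89·e^(−0.0686·3/12) + 3.89·e^(−0.0686·7/12)
I = 3.8678 + 3.8458 + 3.8239 + 3.7374 = 15.2749
F = (S − I)·e^(rT) = (341.69 − 15.2749) · e^(0.0686·8/12)
= 326.4151 · e^0.045733 = 326.4151 × 1.046795 = S$341.69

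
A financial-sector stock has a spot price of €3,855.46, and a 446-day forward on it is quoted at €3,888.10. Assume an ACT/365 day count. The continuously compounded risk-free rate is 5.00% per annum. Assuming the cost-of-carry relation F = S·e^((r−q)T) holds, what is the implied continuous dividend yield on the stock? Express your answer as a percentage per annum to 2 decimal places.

4.31%

From F = S·e^((r−q)T): (r − q) = ln(F/S)/T
ln(3888.10/3855.46) = ln(1.008466) = 0.008430
(r − q) = 0.008430 / (446/365) = 0.006899
q = r − ln(F/S)/T = 0.0500 − 0.006899 = 0.043101
q = 4.31%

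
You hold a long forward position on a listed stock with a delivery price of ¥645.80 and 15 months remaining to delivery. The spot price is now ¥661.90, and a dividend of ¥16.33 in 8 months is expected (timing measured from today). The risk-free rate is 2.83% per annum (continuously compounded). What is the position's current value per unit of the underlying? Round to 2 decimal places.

PV(remaining dividends) I = 16.33·e^(−0.0283·8/12) = 16.0248
Current forward F = (S − I)·e^(rT) = (661.90 − 16.0248)·e^(0.0283·15/12) = 645.8752 × 1.036008 = 669.1319
Value (long) = (F − K)·e^(−rT) = (669.1319 − 645.80) × 0.965243 = 22.5210
Value = ¥22.52

¥22.52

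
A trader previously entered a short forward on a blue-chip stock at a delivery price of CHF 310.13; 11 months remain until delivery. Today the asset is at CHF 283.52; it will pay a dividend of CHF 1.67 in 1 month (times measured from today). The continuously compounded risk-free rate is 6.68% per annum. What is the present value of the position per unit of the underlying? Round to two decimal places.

CHF 9.85

PV(remaining dividends) I = 1.67·e^(−0.0668·1/12) = 1.6607
Current forward F = (S − I)·e^(rT) = (283.52 − 1.6607)·e^(0.0668·11/12) = 281.8593 × 1.063147 = 299.6579
Value (long) = (F − K)·e^(−rT) = (299.6579 − 310.13) × 0.940604 = -9.8501
Short position value = −(long value) = CHF 9.85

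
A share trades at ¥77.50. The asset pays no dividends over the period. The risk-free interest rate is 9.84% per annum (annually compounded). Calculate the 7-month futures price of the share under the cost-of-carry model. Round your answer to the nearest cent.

F = S · (1+r)^T
= 77.50 × 1.056275
F = ¥81.86

¥81.86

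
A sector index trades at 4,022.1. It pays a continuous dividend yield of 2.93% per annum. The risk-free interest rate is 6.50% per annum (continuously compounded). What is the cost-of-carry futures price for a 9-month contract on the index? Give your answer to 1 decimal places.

F = S·e^((r − q)T) = 4022.1 · e^((0.0650 − 0.0293) × 9/12)
= 4022.1 · e^0.026775 = 4022.1 × 1.027137
F = 4,131.2

4,131.2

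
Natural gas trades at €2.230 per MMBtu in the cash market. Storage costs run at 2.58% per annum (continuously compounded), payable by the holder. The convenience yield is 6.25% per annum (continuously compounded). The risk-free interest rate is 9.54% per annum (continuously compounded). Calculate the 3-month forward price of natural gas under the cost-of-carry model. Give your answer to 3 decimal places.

€2.263 per MMBtu

Net carry = r + u − y = 0.0954 + 0.0258 − 0.0625 = 0.0587
F = S·e^((r+u−y)T) = 2.230 · e^(0.0587 × 3/12) = 2.230 · e^0.014675
= 2.230 × 1.014783 = €2.263 per MMBtu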